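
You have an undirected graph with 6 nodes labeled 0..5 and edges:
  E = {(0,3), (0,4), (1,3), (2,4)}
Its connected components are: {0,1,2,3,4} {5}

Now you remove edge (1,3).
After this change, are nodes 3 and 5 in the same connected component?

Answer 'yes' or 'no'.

Initial components: {0,1,2,3,4} {5}
Removing edge (1,3): it was a bridge — component count 2 -> 3.
New components: {0,2,3,4} {1} {5}
Are 3 and 5 in the same component? no

Answer: no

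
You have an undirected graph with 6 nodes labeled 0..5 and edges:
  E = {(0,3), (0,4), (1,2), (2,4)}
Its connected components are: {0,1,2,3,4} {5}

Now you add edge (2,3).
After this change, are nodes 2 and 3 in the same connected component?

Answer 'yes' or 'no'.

Initial components: {0,1,2,3,4} {5}
Adding edge (2,3): both already in same component {0,1,2,3,4}. No change.
New components: {0,1,2,3,4} {5}
Are 2 and 3 in the same component? yes

Answer: yes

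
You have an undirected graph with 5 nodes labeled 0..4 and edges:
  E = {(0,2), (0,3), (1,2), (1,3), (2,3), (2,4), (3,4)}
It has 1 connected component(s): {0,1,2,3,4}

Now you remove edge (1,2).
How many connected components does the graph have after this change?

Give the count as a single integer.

Initial component count: 1
Remove (1,2): not a bridge. Count unchanged: 1.
  After removal, components: {0,1,2,3,4}
New component count: 1

Answer: 1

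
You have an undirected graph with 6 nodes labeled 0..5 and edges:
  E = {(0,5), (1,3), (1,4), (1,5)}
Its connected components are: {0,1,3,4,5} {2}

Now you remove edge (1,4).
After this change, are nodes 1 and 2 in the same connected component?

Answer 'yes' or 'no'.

Answer: no

Derivation:
Initial components: {0,1,3,4,5} {2}
Removing edge (1,4): it was a bridge — component count 2 -> 3.
New components: {0,1,3,5} {2} {4}
Are 1 and 2 in the same component? no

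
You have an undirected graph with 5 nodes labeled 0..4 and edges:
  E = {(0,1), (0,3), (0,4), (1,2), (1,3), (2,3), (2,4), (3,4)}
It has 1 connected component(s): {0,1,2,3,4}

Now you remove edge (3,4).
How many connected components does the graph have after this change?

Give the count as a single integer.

Initial component count: 1
Remove (3,4): not a bridge. Count unchanged: 1.
  After removal, components: {0,1,2,3,4}
New component count: 1

Answer: 1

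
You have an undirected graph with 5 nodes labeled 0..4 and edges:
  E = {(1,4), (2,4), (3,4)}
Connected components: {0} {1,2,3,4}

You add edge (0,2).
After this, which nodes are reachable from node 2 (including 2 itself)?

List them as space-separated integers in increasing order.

Before: nodes reachable from 2: {1,2,3,4}
Adding (0,2): merges 2's component with another. Reachability grows.
After: nodes reachable from 2: {0,1,2,3,4}

Answer: 0 1 2 3 4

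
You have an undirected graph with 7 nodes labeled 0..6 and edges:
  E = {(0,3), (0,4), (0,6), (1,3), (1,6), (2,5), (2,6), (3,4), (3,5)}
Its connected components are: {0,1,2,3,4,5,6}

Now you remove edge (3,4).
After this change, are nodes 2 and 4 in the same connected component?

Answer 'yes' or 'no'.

Initial components: {0,1,2,3,4,5,6}
Removing edge (3,4): not a bridge — component count unchanged at 1.
New components: {0,1,2,3,4,5,6}
Are 2 and 4 in the same component? yes

Answer: yes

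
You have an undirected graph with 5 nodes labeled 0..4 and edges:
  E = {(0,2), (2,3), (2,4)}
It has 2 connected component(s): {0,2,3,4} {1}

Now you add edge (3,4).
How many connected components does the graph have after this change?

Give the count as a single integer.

Answer: 2

Derivation:
Initial component count: 2
Add (3,4): endpoints already in same component. Count unchanged: 2.
New component count: 2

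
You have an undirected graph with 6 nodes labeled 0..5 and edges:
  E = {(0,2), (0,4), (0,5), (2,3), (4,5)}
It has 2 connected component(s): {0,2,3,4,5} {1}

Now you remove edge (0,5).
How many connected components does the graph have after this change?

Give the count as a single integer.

Initial component count: 2
Remove (0,5): not a bridge. Count unchanged: 2.
  After removal, components: {0,2,3,4,5} {1}
New component count: 2

Answer: 2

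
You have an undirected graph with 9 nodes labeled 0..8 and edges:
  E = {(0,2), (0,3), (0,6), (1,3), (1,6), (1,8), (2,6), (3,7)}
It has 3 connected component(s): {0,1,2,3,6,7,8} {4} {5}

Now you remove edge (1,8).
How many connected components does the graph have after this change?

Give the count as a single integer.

Answer: 4

Derivation:
Initial component count: 3
Remove (1,8): it was a bridge. Count increases: 3 -> 4.
  After removal, components: {0,1,2,3,6,7} {4} {5} {8}
New component count: 4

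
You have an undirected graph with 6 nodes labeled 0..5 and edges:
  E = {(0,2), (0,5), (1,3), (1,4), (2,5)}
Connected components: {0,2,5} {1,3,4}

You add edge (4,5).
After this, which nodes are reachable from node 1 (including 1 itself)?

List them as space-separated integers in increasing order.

Answer: 0 1 2 3 4 5

Derivation:
Before: nodes reachable from 1: {1,3,4}
Adding (4,5): merges 1's component with another. Reachability grows.
After: nodes reachable from 1: {0,1,2,3,4,5}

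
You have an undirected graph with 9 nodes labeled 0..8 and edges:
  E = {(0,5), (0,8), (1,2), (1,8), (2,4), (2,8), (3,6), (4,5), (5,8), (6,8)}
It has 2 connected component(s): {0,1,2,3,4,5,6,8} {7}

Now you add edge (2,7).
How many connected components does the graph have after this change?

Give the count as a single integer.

Initial component count: 2
Add (2,7): merges two components. Count decreases: 2 -> 1.
New component count: 1

Answer: 1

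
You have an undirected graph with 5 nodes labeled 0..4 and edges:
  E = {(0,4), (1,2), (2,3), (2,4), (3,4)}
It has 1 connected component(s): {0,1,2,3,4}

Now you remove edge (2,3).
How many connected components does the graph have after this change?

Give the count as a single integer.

Initial component count: 1
Remove (2,3): not a bridge. Count unchanged: 1.
  After removal, components: {0,1,2,3,4}
New component count: 1

Answer: 1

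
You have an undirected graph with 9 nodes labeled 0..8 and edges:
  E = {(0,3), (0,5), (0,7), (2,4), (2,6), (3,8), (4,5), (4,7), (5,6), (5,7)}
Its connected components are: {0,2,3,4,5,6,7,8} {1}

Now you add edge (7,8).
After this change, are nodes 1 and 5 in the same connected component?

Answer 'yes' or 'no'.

Answer: no

Derivation:
Initial components: {0,2,3,4,5,6,7,8} {1}
Adding edge (7,8): both already in same component {0,2,3,4,5,6,7,8}. No change.
New components: {0,2,3,4,5,6,7,8} {1}
Are 1 and 5 in the same component? no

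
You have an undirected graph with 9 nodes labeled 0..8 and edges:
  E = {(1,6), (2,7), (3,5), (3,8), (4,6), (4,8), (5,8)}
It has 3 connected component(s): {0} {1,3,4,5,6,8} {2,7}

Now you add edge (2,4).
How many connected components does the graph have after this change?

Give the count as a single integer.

Initial component count: 3
Add (2,4): merges two components. Count decreases: 3 -> 2.
New component count: 2

Answer: 2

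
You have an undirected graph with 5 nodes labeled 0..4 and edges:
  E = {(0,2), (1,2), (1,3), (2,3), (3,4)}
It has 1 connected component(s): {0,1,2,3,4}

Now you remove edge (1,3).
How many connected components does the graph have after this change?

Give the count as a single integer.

Answer: 1

Derivation:
Initial component count: 1
Remove (1,3): not a bridge. Count unchanged: 1.
  After removal, components: {0,1,2,3,4}
New component count: 1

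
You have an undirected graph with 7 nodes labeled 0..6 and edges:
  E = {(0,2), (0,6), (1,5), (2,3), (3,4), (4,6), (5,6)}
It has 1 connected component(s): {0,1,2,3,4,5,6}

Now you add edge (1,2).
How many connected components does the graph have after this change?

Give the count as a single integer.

Answer: 1

Derivation:
Initial component count: 1
Add (1,2): endpoints already in same component. Count unchanged: 1.
New component count: 1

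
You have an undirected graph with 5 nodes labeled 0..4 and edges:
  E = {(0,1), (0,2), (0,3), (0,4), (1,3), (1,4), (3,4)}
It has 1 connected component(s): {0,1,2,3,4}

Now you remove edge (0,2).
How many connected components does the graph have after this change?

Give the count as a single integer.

Answer: 2

Derivation:
Initial component count: 1
Remove (0,2): it was a bridge. Count increases: 1 -> 2.
  After removal, components: {0,1,3,4} {2}
New component count: 2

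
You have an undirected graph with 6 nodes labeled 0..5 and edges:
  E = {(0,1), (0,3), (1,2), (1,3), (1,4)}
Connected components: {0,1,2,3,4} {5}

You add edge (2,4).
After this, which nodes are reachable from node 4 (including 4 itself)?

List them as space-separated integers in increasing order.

Answer: 0 1 2 3 4

Derivation:
Before: nodes reachable from 4: {0,1,2,3,4}
Adding (2,4): both endpoints already in same component. Reachability from 4 unchanged.
After: nodes reachable from 4: {0,1,2,3,4}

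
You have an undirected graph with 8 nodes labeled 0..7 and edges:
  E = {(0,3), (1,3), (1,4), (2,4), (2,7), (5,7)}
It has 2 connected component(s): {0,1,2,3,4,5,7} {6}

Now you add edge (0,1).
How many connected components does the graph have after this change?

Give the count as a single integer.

Answer: 2

Derivation:
Initial component count: 2
Add (0,1): endpoints already in same component. Count unchanged: 2.
New component count: 2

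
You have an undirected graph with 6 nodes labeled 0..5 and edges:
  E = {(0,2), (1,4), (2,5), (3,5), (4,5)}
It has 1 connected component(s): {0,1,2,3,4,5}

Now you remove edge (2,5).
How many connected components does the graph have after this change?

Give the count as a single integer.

Answer: 2

Derivation:
Initial component count: 1
Remove (2,5): it was a bridge. Count increases: 1 -> 2.
  After removal, components: {0,2} {1,3,4,5}
New component count: 2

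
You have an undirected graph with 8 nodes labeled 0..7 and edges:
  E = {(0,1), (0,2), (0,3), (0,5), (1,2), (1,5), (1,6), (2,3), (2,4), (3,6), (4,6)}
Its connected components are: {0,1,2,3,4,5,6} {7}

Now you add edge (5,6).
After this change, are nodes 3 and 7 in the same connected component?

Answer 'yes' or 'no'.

Answer: no

Derivation:
Initial components: {0,1,2,3,4,5,6} {7}
Adding edge (5,6): both already in same component {0,1,2,3,4,5,6}. No change.
New components: {0,1,2,3,4,5,6} {7}
Are 3 and 7 in the same component? no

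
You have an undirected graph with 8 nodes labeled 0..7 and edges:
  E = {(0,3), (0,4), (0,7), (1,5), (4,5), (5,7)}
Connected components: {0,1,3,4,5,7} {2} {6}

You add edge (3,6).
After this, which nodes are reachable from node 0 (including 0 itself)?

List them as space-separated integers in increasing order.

Answer: 0 1 3 4 5 6 7

Derivation:
Before: nodes reachable from 0: {0,1,3,4,5,7}
Adding (3,6): merges 0's component with another. Reachability grows.
After: nodes reachable from 0: {0,1,3,4,5,6,7}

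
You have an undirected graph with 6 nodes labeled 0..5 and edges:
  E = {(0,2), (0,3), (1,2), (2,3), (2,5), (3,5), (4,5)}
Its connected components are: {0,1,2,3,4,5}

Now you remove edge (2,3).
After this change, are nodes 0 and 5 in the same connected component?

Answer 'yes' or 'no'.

Answer: yes

Derivation:
Initial components: {0,1,2,3,4,5}
Removing edge (2,3): not a bridge — component count unchanged at 1.
New components: {0,1,2,3,4,5}
Are 0 and 5 in the same component? yes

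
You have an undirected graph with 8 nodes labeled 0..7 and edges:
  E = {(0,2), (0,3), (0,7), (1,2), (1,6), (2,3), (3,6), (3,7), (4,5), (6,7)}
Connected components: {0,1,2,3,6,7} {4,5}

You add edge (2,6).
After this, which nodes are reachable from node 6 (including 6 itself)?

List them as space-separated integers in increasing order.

Before: nodes reachable from 6: {0,1,2,3,6,7}
Adding (2,6): both endpoints already in same component. Reachability from 6 unchanged.
After: nodes reachable from 6: {0,1,2,3,6,7}

Answer: 0 1 2 3 6 7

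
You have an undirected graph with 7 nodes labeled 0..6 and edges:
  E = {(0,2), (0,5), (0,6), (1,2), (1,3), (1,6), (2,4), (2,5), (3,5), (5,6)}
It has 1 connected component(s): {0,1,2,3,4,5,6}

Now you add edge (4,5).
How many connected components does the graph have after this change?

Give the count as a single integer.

Answer: 1

Derivation:
Initial component count: 1
Add (4,5): endpoints already in same component. Count unchanged: 1.
New component count: 1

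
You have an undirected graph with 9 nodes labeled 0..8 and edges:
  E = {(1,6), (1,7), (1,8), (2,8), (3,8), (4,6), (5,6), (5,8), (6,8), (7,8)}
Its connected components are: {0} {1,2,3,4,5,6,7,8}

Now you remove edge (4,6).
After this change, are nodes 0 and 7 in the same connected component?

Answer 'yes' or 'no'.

Initial components: {0} {1,2,3,4,5,6,7,8}
Removing edge (4,6): it was a bridge — component count 2 -> 3.
New components: {0} {1,2,3,5,6,7,8} {4}
Are 0 and 7 in the same component? no

Answer: no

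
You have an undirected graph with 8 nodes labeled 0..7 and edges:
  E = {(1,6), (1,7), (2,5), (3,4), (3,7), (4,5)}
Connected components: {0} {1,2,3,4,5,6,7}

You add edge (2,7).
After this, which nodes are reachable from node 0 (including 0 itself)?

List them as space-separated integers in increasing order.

Before: nodes reachable from 0: {0}
Adding (2,7): both endpoints already in same component. Reachability from 0 unchanged.
After: nodes reachable from 0: {0}

Answer: 0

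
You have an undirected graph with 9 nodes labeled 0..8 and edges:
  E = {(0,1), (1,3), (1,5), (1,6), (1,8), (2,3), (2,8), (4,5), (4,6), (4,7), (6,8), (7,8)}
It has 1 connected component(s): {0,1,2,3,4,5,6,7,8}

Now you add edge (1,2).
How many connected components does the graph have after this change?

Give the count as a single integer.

Initial component count: 1
Add (1,2): endpoints already in same component. Count unchanged: 1.
New component count: 1

Answer: 1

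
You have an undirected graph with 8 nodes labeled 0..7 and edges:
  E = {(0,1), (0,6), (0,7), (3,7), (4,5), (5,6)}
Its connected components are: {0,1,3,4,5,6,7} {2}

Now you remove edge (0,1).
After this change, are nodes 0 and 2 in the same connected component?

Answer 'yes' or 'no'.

Initial components: {0,1,3,4,5,6,7} {2}
Removing edge (0,1): it was a bridge — component count 2 -> 3.
New components: {0,3,4,5,6,7} {1} {2}
Are 0 and 2 in the same component? no

Answer: no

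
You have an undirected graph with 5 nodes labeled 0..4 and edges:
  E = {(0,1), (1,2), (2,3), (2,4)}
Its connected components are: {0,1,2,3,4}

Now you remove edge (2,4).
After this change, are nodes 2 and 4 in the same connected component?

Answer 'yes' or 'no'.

Answer: no

Derivation:
Initial components: {0,1,2,3,4}
Removing edge (2,4): it was a bridge — component count 1 -> 2.
New components: {0,1,2,3} {4}
Are 2 and 4 in the same component? no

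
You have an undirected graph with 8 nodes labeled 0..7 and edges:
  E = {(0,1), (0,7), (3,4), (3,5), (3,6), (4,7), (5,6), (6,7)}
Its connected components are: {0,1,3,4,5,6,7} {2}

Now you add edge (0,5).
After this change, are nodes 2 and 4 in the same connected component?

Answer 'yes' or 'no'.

Answer: no

Derivation:
Initial components: {0,1,3,4,5,6,7} {2}
Adding edge (0,5): both already in same component {0,1,3,4,5,6,7}. No change.
New components: {0,1,3,4,5,6,7} {2}
Are 2 and 4 in the same component? no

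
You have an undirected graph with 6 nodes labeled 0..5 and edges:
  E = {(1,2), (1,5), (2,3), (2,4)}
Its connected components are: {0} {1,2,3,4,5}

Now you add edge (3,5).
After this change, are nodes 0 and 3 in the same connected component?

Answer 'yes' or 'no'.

Answer: no

Derivation:
Initial components: {0} {1,2,3,4,5}
Adding edge (3,5): both already in same component {1,2,3,4,5}. No change.
New components: {0} {1,2,3,4,5}
Are 0 and 3 in the same component? no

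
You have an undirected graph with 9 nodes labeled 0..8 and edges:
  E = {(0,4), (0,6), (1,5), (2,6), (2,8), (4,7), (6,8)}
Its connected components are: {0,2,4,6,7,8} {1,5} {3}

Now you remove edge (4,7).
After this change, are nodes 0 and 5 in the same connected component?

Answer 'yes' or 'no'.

Initial components: {0,2,4,6,7,8} {1,5} {3}
Removing edge (4,7): it was a bridge — component count 3 -> 4.
New components: {0,2,4,6,8} {1,5} {3} {7}
Are 0 and 5 in the same component? no

Answer: no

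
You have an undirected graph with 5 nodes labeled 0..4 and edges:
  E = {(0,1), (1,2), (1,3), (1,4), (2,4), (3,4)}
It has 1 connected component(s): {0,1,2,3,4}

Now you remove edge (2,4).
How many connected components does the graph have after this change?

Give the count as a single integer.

Answer: 1

Derivation:
Initial component count: 1
Remove (2,4): not a bridge. Count unchanged: 1.
  After removal, components: {0,1,2,3,4}
New component count: 1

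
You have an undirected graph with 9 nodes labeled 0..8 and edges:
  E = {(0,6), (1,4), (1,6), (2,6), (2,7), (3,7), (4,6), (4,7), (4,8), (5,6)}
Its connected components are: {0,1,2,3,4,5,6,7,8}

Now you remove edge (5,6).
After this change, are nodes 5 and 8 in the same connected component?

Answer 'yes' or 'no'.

Answer: no

Derivation:
Initial components: {0,1,2,3,4,5,6,7,8}
Removing edge (5,6): it was a bridge — component count 1 -> 2.
New components: {0,1,2,3,4,6,7,8} {5}
Are 5 and 8 in the same component? no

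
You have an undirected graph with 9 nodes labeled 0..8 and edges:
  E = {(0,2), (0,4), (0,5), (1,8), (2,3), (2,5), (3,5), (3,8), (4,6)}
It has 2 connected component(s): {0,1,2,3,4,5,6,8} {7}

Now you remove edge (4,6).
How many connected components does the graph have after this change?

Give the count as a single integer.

Answer: 3

Derivation:
Initial component count: 2
Remove (4,6): it was a bridge. Count increases: 2 -> 3.
  After removal, components: {0,1,2,3,4,5,8} {6} {7}
New component count: 3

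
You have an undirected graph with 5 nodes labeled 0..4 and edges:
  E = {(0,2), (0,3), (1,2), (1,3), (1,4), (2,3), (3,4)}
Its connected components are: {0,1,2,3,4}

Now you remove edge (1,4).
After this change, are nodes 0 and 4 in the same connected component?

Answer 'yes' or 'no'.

Answer: yes

Derivation:
Initial components: {0,1,2,3,4}
Removing edge (1,4): not a bridge — component count unchanged at 1.
New components: {0,1,2,3,4}
Are 0 and 4 in the same component? yes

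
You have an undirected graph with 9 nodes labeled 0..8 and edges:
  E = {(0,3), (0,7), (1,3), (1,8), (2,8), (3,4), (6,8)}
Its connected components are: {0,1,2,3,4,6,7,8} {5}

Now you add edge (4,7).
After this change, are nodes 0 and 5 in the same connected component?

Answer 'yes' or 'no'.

Initial components: {0,1,2,3,4,6,7,8} {5}
Adding edge (4,7): both already in same component {0,1,2,3,4,6,7,8}. No change.
New components: {0,1,2,3,4,6,7,8} {5}
Are 0 and 5 in the same component? no

Answer: no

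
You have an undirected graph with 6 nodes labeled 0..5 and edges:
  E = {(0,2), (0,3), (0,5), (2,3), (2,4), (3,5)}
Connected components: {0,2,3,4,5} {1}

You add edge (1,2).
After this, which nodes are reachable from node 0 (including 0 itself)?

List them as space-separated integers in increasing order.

Answer: 0 1 2 3 4 5

Derivation:
Before: nodes reachable from 0: {0,2,3,4,5}
Adding (1,2): merges 0's component with another. Reachability grows.
After: nodes reachable from 0: {0,1,2,3,4,5}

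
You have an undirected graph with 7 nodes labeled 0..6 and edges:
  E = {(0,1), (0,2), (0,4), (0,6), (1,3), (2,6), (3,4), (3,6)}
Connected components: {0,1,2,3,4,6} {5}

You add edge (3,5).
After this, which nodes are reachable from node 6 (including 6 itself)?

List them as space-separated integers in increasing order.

Before: nodes reachable from 6: {0,1,2,3,4,6}
Adding (3,5): merges 6's component with another. Reachability grows.
After: nodes reachable from 6: {0,1,2,3,4,5,6}

Answer: 0 1 2 3 4 5 6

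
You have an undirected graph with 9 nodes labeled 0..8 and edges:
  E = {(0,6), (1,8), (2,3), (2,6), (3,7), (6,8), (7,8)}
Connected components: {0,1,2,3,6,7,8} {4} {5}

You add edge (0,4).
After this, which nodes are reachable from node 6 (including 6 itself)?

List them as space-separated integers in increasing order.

Answer: 0 1 2 3 4 6 7 8

Derivation:
Before: nodes reachable from 6: {0,1,2,3,6,7,8}
Adding (0,4): merges 6's component with another. Reachability grows.
After: nodes reachable from 6: {0,1,2,3,4,6,7,8}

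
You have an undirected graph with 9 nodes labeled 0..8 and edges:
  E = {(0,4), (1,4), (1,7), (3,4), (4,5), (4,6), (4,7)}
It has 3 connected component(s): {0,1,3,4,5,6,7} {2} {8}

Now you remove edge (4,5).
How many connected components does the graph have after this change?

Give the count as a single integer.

Answer: 4

Derivation:
Initial component count: 3
Remove (4,5): it was a bridge. Count increases: 3 -> 4.
  After removal, components: {0,1,3,4,6,7} {2} {5} {8}
New component count: 4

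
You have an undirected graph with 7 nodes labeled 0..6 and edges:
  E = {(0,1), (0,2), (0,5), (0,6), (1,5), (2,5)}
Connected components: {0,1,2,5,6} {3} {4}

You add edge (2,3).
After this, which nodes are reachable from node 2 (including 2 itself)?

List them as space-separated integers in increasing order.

Before: nodes reachable from 2: {0,1,2,5,6}
Adding (2,3): merges 2's component with another. Reachability grows.
After: nodes reachable from 2: {0,1,2,3,5,6}

Answer: 0 1 2 3 5 6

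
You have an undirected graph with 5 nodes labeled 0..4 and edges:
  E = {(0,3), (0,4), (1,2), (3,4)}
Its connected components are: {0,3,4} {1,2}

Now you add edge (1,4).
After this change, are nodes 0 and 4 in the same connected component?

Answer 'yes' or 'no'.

Answer: yes

Derivation:
Initial components: {0,3,4} {1,2}
Adding edge (1,4): merges {1,2} and {0,3,4}.
New components: {0,1,2,3,4}
Are 0 and 4 in the same component? yes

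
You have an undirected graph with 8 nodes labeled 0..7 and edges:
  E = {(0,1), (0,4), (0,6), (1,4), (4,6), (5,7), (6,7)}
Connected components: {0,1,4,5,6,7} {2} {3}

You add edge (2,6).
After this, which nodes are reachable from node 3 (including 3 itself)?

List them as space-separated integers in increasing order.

Answer: 3

Derivation:
Before: nodes reachable from 3: {3}
Adding (2,6): merges two components, but neither contains 3. Reachability from 3 unchanged.
After: nodes reachable from 3: {3}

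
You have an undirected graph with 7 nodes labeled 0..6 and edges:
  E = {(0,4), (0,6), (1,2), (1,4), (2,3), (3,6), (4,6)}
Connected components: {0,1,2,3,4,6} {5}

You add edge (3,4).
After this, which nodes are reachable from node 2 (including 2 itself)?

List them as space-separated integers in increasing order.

Answer: 0 1 2 3 4 6

Derivation:
Before: nodes reachable from 2: {0,1,2,3,4,6}
Adding (3,4): both endpoints already in same component. Reachability from 2 unchanged.
After: nodes reachable from 2: {0,1,2,3,4,6}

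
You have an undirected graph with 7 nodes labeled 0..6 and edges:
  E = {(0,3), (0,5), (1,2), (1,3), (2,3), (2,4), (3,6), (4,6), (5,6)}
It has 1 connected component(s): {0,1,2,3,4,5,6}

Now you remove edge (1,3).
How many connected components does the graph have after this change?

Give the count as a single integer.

Answer: 1

Derivation:
Initial component count: 1
Remove (1,3): not a bridge. Count unchanged: 1.
  After removal, components: {0,1,2,3,4,5,6}
New component count: 1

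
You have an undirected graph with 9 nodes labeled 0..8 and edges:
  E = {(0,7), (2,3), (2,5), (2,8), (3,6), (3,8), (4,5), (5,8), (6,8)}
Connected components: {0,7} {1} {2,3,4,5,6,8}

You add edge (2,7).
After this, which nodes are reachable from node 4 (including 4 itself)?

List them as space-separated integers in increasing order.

Answer: 0 2 3 4 5 6 7 8

Derivation:
Before: nodes reachable from 4: {2,3,4,5,6,8}
Adding (2,7): merges 4's component with another. Reachability grows.
After: nodes reachable from 4: {0,2,3,4,5,6,7,8}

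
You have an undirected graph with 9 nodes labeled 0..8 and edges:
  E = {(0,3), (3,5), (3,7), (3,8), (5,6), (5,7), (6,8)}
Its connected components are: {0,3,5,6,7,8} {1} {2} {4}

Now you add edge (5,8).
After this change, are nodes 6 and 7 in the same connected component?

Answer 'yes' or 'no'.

Answer: yes

Derivation:
Initial components: {0,3,5,6,7,8} {1} {2} {4}
Adding edge (5,8): both already in same component {0,3,5,6,7,8}. No change.
New components: {0,3,5,6,7,8} {1} {2} {4}
Are 6 and 7 in the same component? yes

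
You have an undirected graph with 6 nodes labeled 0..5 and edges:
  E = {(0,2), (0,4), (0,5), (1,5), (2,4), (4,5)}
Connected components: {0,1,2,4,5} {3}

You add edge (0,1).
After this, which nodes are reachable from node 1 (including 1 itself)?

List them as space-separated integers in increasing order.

Answer: 0 1 2 4 5

Derivation:
Before: nodes reachable from 1: {0,1,2,4,5}
Adding (0,1): both endpoints already in same component. Reachability from 1 unchanged.
After: nodes reachable from 1: {0,1,2,4,5}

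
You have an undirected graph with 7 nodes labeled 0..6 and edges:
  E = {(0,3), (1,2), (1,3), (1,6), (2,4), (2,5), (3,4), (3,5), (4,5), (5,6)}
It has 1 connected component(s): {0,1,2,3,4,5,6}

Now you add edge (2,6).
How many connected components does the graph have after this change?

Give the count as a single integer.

Initial component count: 1
Add (2,6): endpoints already in same component. Count unchanged: 1.
New component count: 1

Answer: 1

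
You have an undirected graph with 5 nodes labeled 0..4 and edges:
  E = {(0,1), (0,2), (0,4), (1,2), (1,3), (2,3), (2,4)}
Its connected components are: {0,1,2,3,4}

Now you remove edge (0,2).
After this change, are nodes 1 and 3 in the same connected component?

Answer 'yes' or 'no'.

Initial components: {0,1,2,3,4}
Removing edge (0,2): not a bridge — component count unchanged at 1.
New components: {0,1,2,3,4}
Are 1 and 3 in the same component? yes

Answer: yes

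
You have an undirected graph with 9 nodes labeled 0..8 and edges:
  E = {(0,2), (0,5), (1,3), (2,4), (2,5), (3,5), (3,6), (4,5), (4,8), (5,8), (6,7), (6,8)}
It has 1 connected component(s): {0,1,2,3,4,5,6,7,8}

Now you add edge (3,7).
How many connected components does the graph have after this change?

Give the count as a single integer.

Answer: 1

Derivation:
Initial component count: 1
Add (3,7): endpoints already in same component. Count unchanged: 1.
New component count: 1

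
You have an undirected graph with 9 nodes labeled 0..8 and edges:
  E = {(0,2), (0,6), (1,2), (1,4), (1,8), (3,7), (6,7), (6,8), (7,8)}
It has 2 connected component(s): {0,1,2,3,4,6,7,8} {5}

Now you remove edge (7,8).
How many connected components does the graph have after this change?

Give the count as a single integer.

Answer: 2

Derivation:
Initial component count: 2
Remove (7,8): not a bridge. Count unchanged: 2.
  After removal, components: {0,1,2,3,4,6,7,8} {5}
New component count: 2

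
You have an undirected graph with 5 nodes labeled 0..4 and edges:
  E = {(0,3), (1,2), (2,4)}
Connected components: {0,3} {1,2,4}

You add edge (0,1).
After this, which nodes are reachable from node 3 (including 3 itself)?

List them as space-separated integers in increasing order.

Before: nodes reachable from 3: {0,3}
Adding (0,1): merges 3's component with another. Reachability grows.
After: nodes reachable from 3: {0,1,2,3,4}

Answer: 0 1 2 3 4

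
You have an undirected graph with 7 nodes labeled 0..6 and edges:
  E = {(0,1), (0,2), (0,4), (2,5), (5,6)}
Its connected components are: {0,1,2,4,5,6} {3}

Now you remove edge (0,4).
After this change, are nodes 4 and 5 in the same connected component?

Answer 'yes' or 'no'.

Answer: no

Derivation:
Initial components: {0,1,2,4,5,6} {3}
Removing edge (0,4): it was a bridge — component count 2 -> 3.
New components: {0,1,2,5,6} {3} {4}
Are 4 and 5 in the same component? no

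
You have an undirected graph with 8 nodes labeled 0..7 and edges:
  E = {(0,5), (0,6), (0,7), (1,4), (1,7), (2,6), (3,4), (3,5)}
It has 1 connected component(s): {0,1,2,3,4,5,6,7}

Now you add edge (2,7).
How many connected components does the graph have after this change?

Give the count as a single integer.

Answer: 1

Derivation:
Initial component count: 1
Add (2,7): endpoints already in same component. Count unchanged: 1.
New component count: 1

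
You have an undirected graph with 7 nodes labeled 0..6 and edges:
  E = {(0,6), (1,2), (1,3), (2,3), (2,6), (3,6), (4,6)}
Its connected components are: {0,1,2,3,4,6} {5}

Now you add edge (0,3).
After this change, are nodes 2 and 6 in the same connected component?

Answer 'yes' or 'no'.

Initial components: {0,1,2,3,4,6} {5}
Adding edge (0,3): both already in same component {0,1,2,3,4,6}. No change.
New components: {0,1,2,3,4,6} {5}
Are 2 and 6 in the same component? yes

Answer: yes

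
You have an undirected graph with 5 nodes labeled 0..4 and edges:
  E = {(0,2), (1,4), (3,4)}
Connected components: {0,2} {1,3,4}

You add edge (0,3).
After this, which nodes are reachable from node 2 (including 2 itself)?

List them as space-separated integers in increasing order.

Answer: 0 1 2 3 4

Derivation:
Before: nodes reachable from 2: {0,2}
Adding (0,3): merges 2's component with another. Reachability grows.
After: nodes reachable from 2: {0,1,2,3,4}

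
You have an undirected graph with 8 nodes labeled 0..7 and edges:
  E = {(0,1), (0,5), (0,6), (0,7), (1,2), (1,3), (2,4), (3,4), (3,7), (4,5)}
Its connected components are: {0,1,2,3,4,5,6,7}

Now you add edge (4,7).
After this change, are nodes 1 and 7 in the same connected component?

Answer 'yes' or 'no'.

Answer: yes

Derivation:
Initial components: {0,1,2,3,4,5,6,7}
Adding edge (4,7): both already in same component {0,1,2,3,4,5,6,7}. No change.
New components: {0,1,2,3,4,5,6,7}
Are 1 and 7 in the same component? yes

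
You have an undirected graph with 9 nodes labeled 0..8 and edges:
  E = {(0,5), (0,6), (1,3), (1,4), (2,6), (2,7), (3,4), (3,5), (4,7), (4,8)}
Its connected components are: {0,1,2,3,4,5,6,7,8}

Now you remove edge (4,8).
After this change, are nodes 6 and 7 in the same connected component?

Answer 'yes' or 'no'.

Answer: yes

Derivation:
Initial components: {0,1,2,3,4,5,6,7,8}
Removing edge (4,8): it was a bridge — component count 1 -> 2.
New components: {0,1,2,3,4,5,6,7} {8}
Are 6 and 7 in the same component? yes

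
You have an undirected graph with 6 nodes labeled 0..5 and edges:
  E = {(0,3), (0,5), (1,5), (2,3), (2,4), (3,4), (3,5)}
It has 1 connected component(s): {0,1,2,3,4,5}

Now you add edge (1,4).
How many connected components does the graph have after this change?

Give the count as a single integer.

Initial component count: 1
Add (1,4): endpoints already in same component. Count unchanged: 1.
New component count: 1

Answer: 1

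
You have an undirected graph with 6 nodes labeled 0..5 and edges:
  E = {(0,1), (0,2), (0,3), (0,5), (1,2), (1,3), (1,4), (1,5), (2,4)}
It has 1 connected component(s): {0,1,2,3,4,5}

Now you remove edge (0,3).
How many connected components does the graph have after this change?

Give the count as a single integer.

Answer: 1

Derivation:
Initial component count: 1
Remove (0,3): not a bridge. Count unchanged: 1.
  After removal, components: {0,1,2,3,4,5}
New component count: 1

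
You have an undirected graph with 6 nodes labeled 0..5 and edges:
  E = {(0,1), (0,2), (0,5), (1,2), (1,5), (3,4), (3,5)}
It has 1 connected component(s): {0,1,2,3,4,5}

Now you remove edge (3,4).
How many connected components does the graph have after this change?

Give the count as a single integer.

Initial component count: 1
Remove (3,4): it was a bridge. Count increases: 1 -> 2.
  After removal, components: {0,1,2,3,5} {4}
New component count: 2

Answer: 2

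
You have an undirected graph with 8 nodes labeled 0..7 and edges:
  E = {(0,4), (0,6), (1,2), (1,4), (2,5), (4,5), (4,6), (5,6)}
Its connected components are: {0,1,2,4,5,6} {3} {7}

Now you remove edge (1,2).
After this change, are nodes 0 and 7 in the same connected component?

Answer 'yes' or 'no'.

Answer: no

Derivation:
Initial components: {0,1,2,4,5,6} {3} {7}
Removing edge (1,2): not a bridge — component count unchanged at 3.
New components: {0,1,2,4,5,6} {3} {7}
Are 0 and 7 in the same component? no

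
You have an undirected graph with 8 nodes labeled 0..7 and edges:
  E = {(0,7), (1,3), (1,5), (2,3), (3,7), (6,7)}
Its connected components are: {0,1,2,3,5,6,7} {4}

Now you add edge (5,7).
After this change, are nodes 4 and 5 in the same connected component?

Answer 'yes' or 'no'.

Answer: no

Derivation:
Initial components: {0,1,2,3,5,6,7} {4}
Adding edge (5,7): both already in same component {0,1,2,3,5,6,7}. No change.
New components: {0,1,2,3,5,6,7} {4}
Are 4 and 5 in the same component? no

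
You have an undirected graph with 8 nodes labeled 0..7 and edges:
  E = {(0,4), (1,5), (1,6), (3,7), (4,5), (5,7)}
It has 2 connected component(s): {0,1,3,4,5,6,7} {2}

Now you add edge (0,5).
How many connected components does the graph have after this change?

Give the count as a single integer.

Answer: 2

Derivation:
Initial component count: 2
Add (0,5): endpoints already in same component. Count unchanged: 2.
New component count: 2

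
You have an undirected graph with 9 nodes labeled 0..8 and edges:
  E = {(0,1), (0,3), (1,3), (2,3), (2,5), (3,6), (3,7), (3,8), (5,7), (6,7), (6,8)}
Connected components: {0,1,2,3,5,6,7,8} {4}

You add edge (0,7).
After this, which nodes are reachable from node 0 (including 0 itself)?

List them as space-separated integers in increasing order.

Answer: 0 1 2 3 5 6 7 8

Derivation:
Before: nodes reachable from 0: {0,1,2,3,5,6,7,8}
Adding (0,7): both endpoints already in same component. Reachability from 0 unchanged.
After: nodes reachable from 0: {0,1,2,3,5,6,7,8}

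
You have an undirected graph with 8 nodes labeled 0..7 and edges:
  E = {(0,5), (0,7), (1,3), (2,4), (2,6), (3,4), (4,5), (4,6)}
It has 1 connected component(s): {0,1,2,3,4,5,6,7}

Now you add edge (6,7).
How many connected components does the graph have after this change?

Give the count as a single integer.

Initial component count: 1
Add (6,7): endpoints already in same component. Count unchanged: 1.
New component count: 1

Answer: 1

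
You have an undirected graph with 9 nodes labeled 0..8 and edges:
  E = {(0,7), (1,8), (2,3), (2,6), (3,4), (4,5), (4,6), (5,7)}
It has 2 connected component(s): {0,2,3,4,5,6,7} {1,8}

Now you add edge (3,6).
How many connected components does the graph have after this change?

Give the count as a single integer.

Answer: 2

Derivation:
Initial component count: 2
Add (3,6): endpoints already in same component. Count unchanged: 2.
New component count: 2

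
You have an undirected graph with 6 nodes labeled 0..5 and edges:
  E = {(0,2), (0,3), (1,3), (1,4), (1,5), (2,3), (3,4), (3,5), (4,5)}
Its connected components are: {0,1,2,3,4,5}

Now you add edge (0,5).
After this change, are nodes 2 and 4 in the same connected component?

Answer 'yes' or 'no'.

Initial components: {0,1,2,3,4,5}
Adding edge (0,5): both already in same component {0,1,2,3,4,5}. No change.
New components: {0,1,2,3,4,5}
Are 2 and 4 in the same component? yes

Answer: yes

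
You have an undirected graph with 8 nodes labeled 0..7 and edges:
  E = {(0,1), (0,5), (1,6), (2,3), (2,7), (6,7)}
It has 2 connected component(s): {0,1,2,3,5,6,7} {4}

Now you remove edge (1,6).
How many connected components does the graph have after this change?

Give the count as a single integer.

Initial component count: 2
Remove (1,6): it was a bridge. Count increases: 2 -> 3.
  After removal, components: {0,1,5} {2,3,6,7} {4}
New component count: 3

Answer: 3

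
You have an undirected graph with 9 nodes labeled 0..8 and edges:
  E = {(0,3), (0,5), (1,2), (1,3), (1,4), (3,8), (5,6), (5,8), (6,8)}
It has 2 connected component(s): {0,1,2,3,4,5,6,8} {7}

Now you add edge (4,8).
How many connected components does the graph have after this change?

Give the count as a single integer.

Answer: 2

Derivation:
Initial component count: 2
Add (4,8): endpoints already in same component. Count unchanged: 2.
New component count: 2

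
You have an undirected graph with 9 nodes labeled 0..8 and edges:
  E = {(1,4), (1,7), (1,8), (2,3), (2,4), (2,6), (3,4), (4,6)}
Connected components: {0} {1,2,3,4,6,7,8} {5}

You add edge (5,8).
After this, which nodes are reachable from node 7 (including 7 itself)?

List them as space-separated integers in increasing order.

Before: nodes reachable from 7: {1,2,3,4,6,7,8}
Adding (5,8): merges 7's component with another. Reachability grows.
After: nodes reachable from 7: {1,2,3,4,5,6,7,8}

Answer: 1 2 3 4 5 6 7 8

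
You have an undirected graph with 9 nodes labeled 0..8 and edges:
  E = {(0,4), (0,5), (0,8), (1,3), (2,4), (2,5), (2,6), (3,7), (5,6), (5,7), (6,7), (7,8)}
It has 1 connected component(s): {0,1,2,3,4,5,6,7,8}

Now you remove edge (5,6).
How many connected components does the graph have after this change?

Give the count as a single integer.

Answer: 1

Derivation:
Initial component count: 1
Remove (5,6): not a bridge. Count unchanged: 1.
  After removal, components: {0,1,2,3,4,5,6,7,8}
New component count: 1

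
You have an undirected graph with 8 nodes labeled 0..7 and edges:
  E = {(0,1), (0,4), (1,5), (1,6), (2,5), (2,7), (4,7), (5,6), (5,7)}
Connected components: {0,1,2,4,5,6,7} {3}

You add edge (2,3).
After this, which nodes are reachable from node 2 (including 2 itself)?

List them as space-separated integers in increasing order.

Answer: 0 1 2 3 4 5 6 7

Derivation:
Before: nodes reachable from 2: {0,1,2,4,5,6,7}
Adding (2,3): merges 2's component with another. Reachability grows.
After: nodes reachable from 2: {0,1,2,3,4,5,6,7}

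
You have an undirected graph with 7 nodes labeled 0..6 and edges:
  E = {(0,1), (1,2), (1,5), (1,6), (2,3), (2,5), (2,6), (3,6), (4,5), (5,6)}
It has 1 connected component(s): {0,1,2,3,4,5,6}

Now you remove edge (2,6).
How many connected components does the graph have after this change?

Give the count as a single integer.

Initial component count: 1
Remove (2,6): not a bridge. Count unchanged: 1.
  After removal, components: {0,1,2,3,4,5,6}
New component count: 1

Answer: 1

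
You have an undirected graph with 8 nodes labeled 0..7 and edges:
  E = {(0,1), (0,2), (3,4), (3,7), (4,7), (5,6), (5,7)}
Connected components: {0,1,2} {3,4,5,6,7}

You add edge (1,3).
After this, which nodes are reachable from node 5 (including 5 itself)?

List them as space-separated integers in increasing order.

Before: nodes reachable from 5: {3,4,5,6,7}
Adding (1,3): merges 5's component with another. Reachability grows.
After: nodes reachable from 5: {0,1,2,3,4,5,6,7}

Answer: 0 1 2 3 4 5 6 7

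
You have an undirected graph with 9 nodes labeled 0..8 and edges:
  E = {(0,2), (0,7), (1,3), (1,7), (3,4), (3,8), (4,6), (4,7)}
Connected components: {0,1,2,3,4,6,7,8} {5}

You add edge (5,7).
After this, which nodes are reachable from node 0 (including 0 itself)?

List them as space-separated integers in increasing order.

Before: nodes reachable from 0: {0,1,2,3,4,6,7,8}
Adding (5,7): merges 0's component with another. Reachability grows.
After: nodes reachable from 0: {0,1,2,3,4,5,6,7,8}

Answer: 0 1 2 3 4 5 6 7 8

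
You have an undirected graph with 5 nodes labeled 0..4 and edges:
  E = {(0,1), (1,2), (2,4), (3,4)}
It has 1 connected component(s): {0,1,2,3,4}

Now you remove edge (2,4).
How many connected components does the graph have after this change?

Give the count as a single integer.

Initial component count: 1
Remove (2,4): it was a bridge. Count increases: 1 -> 2.
  After removal, components: {0,1,2} {3,4}
New component count: 2

Answer: 2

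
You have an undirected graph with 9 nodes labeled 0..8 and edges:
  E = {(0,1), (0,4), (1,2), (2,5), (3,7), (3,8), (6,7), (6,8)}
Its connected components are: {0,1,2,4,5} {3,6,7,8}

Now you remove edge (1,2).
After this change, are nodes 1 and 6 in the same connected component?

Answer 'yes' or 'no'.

Answer: no

Derivation:
Initial components: {0,1,2,4,5} {3,6,7,8}
Removing edge (1,2): it was a bridge — component count 2 -> 3.
New components: {0,1,4} {2,5} {3,6,7,8}
Are 1 and 6 in the same component? no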